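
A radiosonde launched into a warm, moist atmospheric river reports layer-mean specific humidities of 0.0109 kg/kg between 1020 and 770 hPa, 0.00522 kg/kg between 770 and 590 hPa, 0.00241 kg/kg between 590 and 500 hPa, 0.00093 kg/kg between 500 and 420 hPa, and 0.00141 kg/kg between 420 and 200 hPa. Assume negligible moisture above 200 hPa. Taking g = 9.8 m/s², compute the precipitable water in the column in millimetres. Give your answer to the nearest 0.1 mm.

Precipitable water is the column-integrated vapour mass per unit area: PW = (1/g) Σ q̄ Δp, with q in kg/kg and Δp in Pa (1 kg/m² of water = 1 mm).
Layer 1020–770 hPa: Δp = 250 hPa = 25000 Pa, q̄ = 0.0109 kg/kg → 0.0109 × 25000 / 9.8 = 27.81 mm
Layer 770–590 hPa: Δp = 180 hPa = 18000 Pa, q̄ = 0.00522 kg/kg → 0.00522 × 18000 / 9.8 = 9.59 mm
Layer 590–500 hPa: Δp = 90 hPa = 9000 Pa, q̄ = 0.00241 kg/kg → 0.00241 × 9000 / 9.8 = 2.21 mm
Layer 500–420 hPa: Δp = 80 hPa = 8000 Pa, q̄ = 0.00093 kg/kg → 0.00093 × 8000 / 9.8 = 0.76 mm
Layer 420–200 hPa: Δp = 220 hPa = 22000 Pa, q̄ = 0.00141 kg/kg → 0.00141 × 22000 / 9.8 = 3.17 mm
PW = 27.81 + 9.59 + 2.21 + 0.76 + 3.17 = 43.54 ≈ 43.5 mm.

PW ≈ 43.5 mm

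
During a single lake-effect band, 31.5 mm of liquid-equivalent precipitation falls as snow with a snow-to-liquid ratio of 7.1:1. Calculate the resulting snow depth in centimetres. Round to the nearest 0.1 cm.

snow depth ≈ 22.4 cm

Snow depth = liquid × ratio = 31.5 mm × 7.1 = 223.65 mm = 22.4 cm.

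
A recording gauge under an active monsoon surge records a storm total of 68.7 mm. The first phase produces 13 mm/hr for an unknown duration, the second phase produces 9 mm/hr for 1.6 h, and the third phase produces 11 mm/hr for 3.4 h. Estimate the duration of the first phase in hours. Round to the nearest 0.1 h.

Known phases: 9 × 1.6 + 11 × 3.4 = 14.4 + 37.4 = 51.8 mm.
Remaining depth = 68.7 − 51.8 = 16.9 mm.
Duration = 16.9 / 13 = 1.3 h.

duration ≈ 1.3 h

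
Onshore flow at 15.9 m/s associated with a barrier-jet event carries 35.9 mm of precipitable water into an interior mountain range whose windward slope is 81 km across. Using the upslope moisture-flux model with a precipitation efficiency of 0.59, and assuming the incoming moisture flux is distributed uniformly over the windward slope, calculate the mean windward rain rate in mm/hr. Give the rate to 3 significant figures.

Incoming column moisture flux per unit ridge length: F = V × PW = 15.9 × 35.9 = 570.81 mm·m/s.
Spread over the 81 km slope with efficiency ε = 0.59: R = ε·F/W = 0.59 × 570.81 / 81000 m = 4.158e-03 mm/s.
R = 4.158e-03 × 3600 = 15.0 mm/hr.

R ≈ 15.0 mm/hr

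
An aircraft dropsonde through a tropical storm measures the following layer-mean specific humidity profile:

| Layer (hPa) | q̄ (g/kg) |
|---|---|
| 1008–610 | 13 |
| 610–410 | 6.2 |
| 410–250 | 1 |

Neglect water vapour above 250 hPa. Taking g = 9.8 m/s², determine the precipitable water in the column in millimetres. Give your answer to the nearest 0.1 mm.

PW ≈ 67.1 mm

Precipitable water is the column-integrated vapour mass per unit area: PW = (1/g) Σ q̄ Δp, with q in kg/kg and Δp in Pa (1 kg/m² of water = 1 mm).
Layer 1008–610 hPa: Δp = 398 hPa = 39800 Pa, q̄ = 0.013 kg/kg → 0.013 × 39800 / 9.8 = 52.80 mm
Layer 610–410 hPa: Δp = 200 hPa = 20000 Pa, q̄ = 0.0062 kg/kg → 0.0062 × 20000 / 9.8 = 12.65 mm
Layer 410–250 hPa: Δp = 160 hPa = 16000 Pa, q̄ = 0.001 kg/kg → 0.001 × 16000 / 9.8 = 1.63 mm
PW = 52.80 + 12.65 + 1.63 = 67.08 ≈ 67.1 mm.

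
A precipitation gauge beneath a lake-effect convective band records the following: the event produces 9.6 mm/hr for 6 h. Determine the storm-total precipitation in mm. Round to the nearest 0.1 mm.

total ≈ 57.6 mm

Total = Σ Rᵢ Δtᵢ = 9.6 × 6
      = 57.6 = 57.6 mm.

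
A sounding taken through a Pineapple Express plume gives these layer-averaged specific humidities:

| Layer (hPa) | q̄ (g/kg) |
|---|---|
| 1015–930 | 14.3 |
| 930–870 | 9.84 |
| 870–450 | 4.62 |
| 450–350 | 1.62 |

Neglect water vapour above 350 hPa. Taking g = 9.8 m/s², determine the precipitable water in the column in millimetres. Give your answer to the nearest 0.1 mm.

Precipitable water is the column-integrated vapour mass per unit area: PW = (1/g) Σ q̄ Δp, with q in kg/kg and Δp in Pa (1 kg/m² of water = 1 mm).
Layer 1015–930 hPa: Δp = 85 hPa = 8500 Pa, q̄ = 0.0143 kg/kg → 0.0143 × 8500 / 9.8 = 12.40 mm
Layer 930–870 hPa: Δp = 60 hPa = 6000 Pa, q̄ = 0.00984 kg/kg → 0.00984 × 6000 / 9.8 = 6.02 mm
Layer 870–450 hPa: Δp = 420 hPa = 42000 Pa, q̄ = 0.00462 kg/kg → 0.00462 × 42000 / 9.8 = 19.80 mm
Layer 450–350 hPa: Δp = 100 hPa = 10000 Pa, q̄ = 0.00162 kg/kg → 0.00162 × 10000 / 9.8 = 1.65 mm
PW = 12.40 + 6.02 + 19.80 + 1.65 = 39.87 ≈ 39.9 mm.

PW ≈ 39.9 mm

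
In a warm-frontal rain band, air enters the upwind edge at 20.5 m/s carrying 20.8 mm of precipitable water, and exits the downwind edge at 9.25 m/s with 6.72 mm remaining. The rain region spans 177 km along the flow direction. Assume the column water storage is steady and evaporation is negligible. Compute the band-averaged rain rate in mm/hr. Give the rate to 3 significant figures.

R ≈ 7.41 mm/hr

Column moisture flux per unit crosswind length is F = V × PW.
Inflow: F_in = 20.5 × 20.8 = 426.4 mm·m/s
Outflow: F_out = 9.25 × 6.72 = 62.16 mm·m/s
Steady-state rate R = (F_in − F_out)/L = (426.4 − 62.16) / 177000 m = 2.058e-03 mm/s.
R = 2.058e-03 × 3600 = 7.41 mm/hr.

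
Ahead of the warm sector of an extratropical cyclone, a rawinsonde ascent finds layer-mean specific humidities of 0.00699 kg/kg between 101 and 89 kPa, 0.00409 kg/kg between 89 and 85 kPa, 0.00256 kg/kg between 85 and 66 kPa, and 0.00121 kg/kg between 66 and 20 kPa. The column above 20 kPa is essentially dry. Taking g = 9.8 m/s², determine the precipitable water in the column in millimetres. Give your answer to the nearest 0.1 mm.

Precipitable water is the column-integrated vapour mass per unit area: PW = (1/g) Σ q̄ Δp, with q in kg/kg and Δp in Pa (1 kg/m² of water = 1 mm).
Layer 101–89 kPa: Δp = 120 hPa = 12000 Pa, q̄ = 0.00699 kg/kg → 0.00699 × 12000 / 9.8 = 8.56 mm
Layer 89–85 kPa: Δp = 40 hPa = 4000 Pa, q̄ = 0.00409 kg/kg → 0.00409 × 4000 / 9.8 = 1.67 mm
Layer 85–66 kPa: Δp = 190 hPa = 19000 Pa, q̄ = 0.00256 kg/kg → 0.00256 × 19000 / 9.8 = 4.96 mm
Layer 66–20 kPa: Δp = 460 hPa = 46000 Pa, q̄ = 0.00121 kg/kg → 0.00121 × 46000 / 9.8 = 5.68 mm
PW = 8.56 + 1.67 + 4.96 + 5.68 = 20.87 ≈ 20.9 mm.

PW ≈ 20.9 mm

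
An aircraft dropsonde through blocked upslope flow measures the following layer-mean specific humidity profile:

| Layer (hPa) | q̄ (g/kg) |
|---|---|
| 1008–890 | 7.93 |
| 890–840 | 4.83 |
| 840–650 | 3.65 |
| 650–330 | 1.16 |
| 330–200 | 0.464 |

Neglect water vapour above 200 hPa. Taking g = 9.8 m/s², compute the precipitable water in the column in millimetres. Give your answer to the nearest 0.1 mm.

Precipitable water is the column-integrated vapour mass per unit area: PW = (1/g) Σ q̄ Δp, with q in kg/kg and Δp in Pa (1 kg/m² of water = 1 mm).
Layer 1008–890 hPa: Δp = 118 hPa = 11800 Pa, q̄ = 0.00793 kg/kg → 0.00793 × 11800 / 9.8 = 9.55 mm
Layer 890–840 hPa: Δp = 50 hPa = 5000 Pa, q̄ = 0.00483 kg/kg → 0.00483 × 5000 / 9.8 = 2.46 mm
Layer 840–650 hPa: Δp = 190 hPa = 19000 Pa, q̄ = 0.00365 kg/kg → 0.00365 × 19000 / 9.8 = 7.08 mm
Layer 650–330 hPa: Δp = 320 hPa = 32000 Pa, q̄ = 0.00116 kg/kg → 0.00116 × 32000 / 9.8 = 3.79 mm
Layer 330–200 hPa: Δp = 130 hPa = 13000 Pa, q̄ = 0.000464 kg/kg → 0.000464 × 13000 / 9.8 = 0.62 mm
PW = 9.55 + 2.46 + 7.08 + 3.79 + 0.62 = 23.50 ≈ 23.5 mm.

PW ≈ 23.5 mm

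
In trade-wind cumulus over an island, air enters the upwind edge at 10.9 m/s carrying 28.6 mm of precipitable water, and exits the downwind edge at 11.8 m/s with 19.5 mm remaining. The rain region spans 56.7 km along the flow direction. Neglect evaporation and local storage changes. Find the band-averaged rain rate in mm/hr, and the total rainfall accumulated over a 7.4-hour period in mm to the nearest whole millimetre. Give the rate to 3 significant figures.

Column moisture flux per unit crosswind length is F = V × PW.
Inflow: F_in = 10.9 × 28.6 = 311.74 mm·m/s
Outflow: F_out = 11.8 × 19.5 = 230.1 mm·m/s
Steady-state rate R = (F_in − F_out)/L = (311.74 − 230.1) / 56700 m = 1.440e-03 mm/s.
R = 1.440e-03 × 3600 = 5.18 mm/hr.
Over 7.4 h: total = 5.18 × 7.4 = 38.332 ≈ 38 mm.

R ≈ 5.18 mm/hr; total ≈ 38 mm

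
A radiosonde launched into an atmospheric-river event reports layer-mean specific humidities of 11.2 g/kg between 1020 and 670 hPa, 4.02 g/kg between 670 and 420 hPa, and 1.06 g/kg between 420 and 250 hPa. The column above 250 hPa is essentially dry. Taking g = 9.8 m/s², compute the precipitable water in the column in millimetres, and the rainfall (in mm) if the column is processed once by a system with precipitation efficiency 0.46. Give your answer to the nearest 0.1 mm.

PW ≈ 52.1 mm; rainfall ≈ 24.0 mm

Precipitable water is the column-integrated vapour mass per unit area: PW = (1/g) Σ q̄ Δp, with q in kg/kg and Δp in Pa (1 kg/m² of water = 1 mm).
Layer 1020–670 hPa: Δp = 350 hPa = 35000 Pa, q̄ = 0.0112 kg/kg → 0.0112 × 35000 / 9.8 = 40.00 mm
Layer 670–420 hPa: Δp = 250 hPa = 25000 Pa, q̄ = 0.00402 kg/kg → 0.00402 × 25000 / 9.8 = 10.26 mm
Layer 420–250 hPa: Δp = 170 hPa = 17000 Pa, q̄ = 0.00106 kg/kg → 0.00106 × 17000 / 9.8 = 1.84 mm
PW = 40.00 + 10.26 + 1.84 = 52.10 ≈ 52.1 mm.
Rainfall = ε × PW = 0.46 × 52.1 = 24.0 mm.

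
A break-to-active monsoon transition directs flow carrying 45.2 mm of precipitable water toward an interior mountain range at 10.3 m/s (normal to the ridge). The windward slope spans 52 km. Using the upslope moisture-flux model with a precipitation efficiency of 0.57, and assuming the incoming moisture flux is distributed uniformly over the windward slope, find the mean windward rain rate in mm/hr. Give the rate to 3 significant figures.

Incoming column moisture flux per unit ridge length: F = V × PW = 10.3 × 45.2 = 465.56 mm·m/s.
Spread over the 52 km slope with efficiency ε = 0.57: R = ε·F/W = 0.57 × 465.56 / 52000 m = 5.103e-03 mm/s.
R = 5.103e-03 × 3600 = 18.4 mm/hr.

R ≈ 18.4 mm/hr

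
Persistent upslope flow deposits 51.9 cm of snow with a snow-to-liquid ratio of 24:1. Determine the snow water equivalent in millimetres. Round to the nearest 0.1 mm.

SWE ≈ 21.6 mm

SWE = snow depth / ratio = 51.9 cm / 24 = 2.163 cm = 21.6 mm.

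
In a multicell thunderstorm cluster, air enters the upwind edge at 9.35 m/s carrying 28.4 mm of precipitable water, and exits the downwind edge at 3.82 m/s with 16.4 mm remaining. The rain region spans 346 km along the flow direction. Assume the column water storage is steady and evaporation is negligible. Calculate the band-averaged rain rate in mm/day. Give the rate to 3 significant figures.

Column moisture flux per unit crosswind length is F = V × PW.
Inflow: F_in = 9.35 × 28.4 = 265.54 mm·m/s
Outflow: F_out = 3.82 × 16.4 = 62.648 mm·m/s
Steady-state rate R = (F_in − F_out)/L = (265.54 − 62.648) / 346000 m = 5.864e-04 mm/s.
R = 5.864e-04 × 3600 × 24 = 50.7 mm/day.

R ≈ 50.7 mm/day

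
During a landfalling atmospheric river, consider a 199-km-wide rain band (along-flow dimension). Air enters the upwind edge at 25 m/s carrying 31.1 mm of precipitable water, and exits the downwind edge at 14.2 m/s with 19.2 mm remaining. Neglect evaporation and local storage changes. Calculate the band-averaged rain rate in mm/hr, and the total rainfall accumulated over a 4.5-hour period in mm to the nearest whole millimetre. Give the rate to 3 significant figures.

R ≈ 9.13 mm/hr; total ≈ 41 mm

Column moisture flux per unit crosswind length is F = V × PW.
Inflow: F_in = 25 × 31.1 = 777.5 mm·m/s
Outflow: F_out = 14.2 × 19.2 = 272.64 mm·m/s
Steady-state rate R = (F_in − F_out)/L = (777.5 − 272.64) / 199000 m = 2.537e-03 mm/s.
R = 2.537e-03 × 3600 = 9.13 mm/hr.
Over 4.5 h: total = 9.13 × 4.5 = 41.085 ≈ 41 mm.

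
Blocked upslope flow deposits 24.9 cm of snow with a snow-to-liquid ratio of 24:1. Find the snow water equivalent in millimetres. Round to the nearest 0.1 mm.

SWE = snow depth / ratio = 24.9 cm / 24 = 1.037 cm = 10.4 mm.

SWE ≈ 10.4 mm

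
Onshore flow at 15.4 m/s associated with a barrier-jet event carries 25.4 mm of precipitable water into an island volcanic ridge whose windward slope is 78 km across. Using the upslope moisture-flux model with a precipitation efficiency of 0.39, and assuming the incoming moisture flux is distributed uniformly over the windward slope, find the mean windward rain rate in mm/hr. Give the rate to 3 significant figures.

R ≈ 7.04 mm/hr

Incoming column moisture flux per unit ridge length: F = V × PW = 15.4 × 25.4 = 391.16 mm·m/s.
Spread over the 78 km slope with efficiency ε = 0.39: R = ε·F/W = 0.39 × 391.16 / 78000 m = 1.956e-03 mm/s.
R = 1.956e-03 × 3600 = 7.04 mm/hr.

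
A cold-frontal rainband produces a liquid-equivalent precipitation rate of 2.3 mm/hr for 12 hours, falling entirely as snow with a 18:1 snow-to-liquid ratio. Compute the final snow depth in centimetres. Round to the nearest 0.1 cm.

Liquid-equivalent depth = 2.3 × 12 = 27.6 mm.
Snow depth = 27.6 mm × 18 = 496.8 mm = 49.7 cm.

snow depth ≈ 49.7 cm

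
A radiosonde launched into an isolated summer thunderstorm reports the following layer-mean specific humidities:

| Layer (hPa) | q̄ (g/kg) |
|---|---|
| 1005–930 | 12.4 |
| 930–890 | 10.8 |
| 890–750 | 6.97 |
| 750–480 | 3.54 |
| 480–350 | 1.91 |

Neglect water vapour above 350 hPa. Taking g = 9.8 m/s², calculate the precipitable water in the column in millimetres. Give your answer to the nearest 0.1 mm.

PW ≈ 36.1 mm

Precipitable water is the column-integrated vapour mass per unit area: PW = (1/g) Σ q̄ Δp, with q in kg/kg and Δp in Pa (1 kg/m² of water = 1 mm).
Layer 1005–930 hPa: Δp = 75 hPa = 7500 Pa, q̄ = 0.0124 kg/kg → 0.0124 × 7500 / 9.8 = 9.49 mm
Layer 930–890 hPa: Δp = 40 hPa = 4000 Pa, q̄ = 0.0108 kg/kg → 0.0108 × 4000 / 9.8 = 4.41 mm
Layer 890–750 hPa: Δp = 140 hPa = 14000 Pa, q̄ = 0.00697 kg/kg → 0.00697 × 14000 / 9.8 = 9.96 mm
Layer 750–480 hPa: Δp = 270 hPa = 27000 Pa, q̄ = 0.00354 kg/kg → 0.00354 × 27000 / 9.8 = 9.75 mm
Layer 480–350 hPa: Δp = 130 hPa = 13000 Pa, q̄ = 0.00191 kg/kg → 0.00191 × 13000 / 9.8 = 2.53 mm
PW = 9.49 + 4.41 + 9.96 + 9.75 + 2.53 = 36.14 ≈ 36.1 mm.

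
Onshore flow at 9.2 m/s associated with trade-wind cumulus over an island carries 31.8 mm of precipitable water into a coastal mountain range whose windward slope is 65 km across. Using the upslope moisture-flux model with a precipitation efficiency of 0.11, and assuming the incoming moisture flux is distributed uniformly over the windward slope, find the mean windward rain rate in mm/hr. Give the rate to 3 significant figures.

Incoming column moisture flux per unit ridge length: F = V × PW = 9.2 × 31.8 = 292.56 mm·m/s.
Spread over the 65 km slope with efficiency ε = 0.11: R = ε·F/W = 0.11 × 292.56 / 65000 m = 4.951e-04 mm/s.
R = 4.951e-04 × 3600 = 1.78 mm/hr.

R ≈ 1.78 mm/hr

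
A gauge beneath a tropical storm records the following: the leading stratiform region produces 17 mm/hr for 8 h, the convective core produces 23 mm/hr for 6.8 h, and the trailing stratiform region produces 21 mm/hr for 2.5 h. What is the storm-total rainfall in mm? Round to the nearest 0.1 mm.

Total = Σ Rᵢ Δtᵢ = 17 × 8 + 23 × 6.8 + 21 × 2.5
      = 136 + 156.4 + 52.5 = 344.9 mm.

total ≈ 344.9 mm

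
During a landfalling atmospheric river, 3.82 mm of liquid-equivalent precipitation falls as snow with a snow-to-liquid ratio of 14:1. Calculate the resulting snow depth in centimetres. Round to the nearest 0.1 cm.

Snow depth = liquid × ratio = 3.82 mm × 14 = 53.48 mm = 5.3 cm.

snow depth ≈ 5.3 cm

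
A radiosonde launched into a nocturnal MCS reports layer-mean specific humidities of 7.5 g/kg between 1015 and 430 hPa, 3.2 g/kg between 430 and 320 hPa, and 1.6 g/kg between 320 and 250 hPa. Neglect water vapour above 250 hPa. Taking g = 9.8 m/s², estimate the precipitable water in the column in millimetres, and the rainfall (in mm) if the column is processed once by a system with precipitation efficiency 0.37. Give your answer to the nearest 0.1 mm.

Precipitable water is the column-integrated vapour mass per unit area: PW = (1/g) Σ q̄ Δp, with q in kg/kg and Δp in Pa (1 kg/m² of water = 1 mm).
Layer 1015–430 hPa: Δp = 585 hPa = 58500 Pa, q̄ = 0.0075 kg/kg → 0.0075 × 58500 / 9.8 = 44.77 mm
Layer 430–320 hPa: Δp = 110 hPa = 11000 Pa, q̄ = 0.0032 kg/kg → 0.0032 × 11000 / 9.8 = 3.59 mm
Layer 320–250 hPa: Δp = 70 hPa = 7000 Pa, q̄ = 0.0016 kg/kg → 0.0016 × 7000 / 9.8 = 1.14 mm
PW = 44.77 + 3.59 + 1.14 = 49.50 ≈ 49.5 mm.
Rainfall = ε × PW = 0.37 × 49.5 = 18.3 mm.

PW ≈ 49.5 mm; rainfall ≈ 18.3 mm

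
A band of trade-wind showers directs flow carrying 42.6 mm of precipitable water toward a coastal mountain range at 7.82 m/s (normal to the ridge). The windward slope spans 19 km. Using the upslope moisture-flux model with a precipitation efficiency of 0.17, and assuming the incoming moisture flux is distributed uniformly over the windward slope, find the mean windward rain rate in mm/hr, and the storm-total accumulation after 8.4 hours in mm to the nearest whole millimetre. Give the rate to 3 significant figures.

Incoming column moisture flux per unit ridge length: F = V × PW = 7.82 × 42.6 = 333.132 mm·m/s.
Spread over the 19 km slope with efficiency ε = 0.17: R = ε·F/W = 0.17 × 333.132 / 19000 m = 2.981e-03 mm/s.
R = 2.981e-03 × 3600 = 10.7 mm/hr.
Over 8.4 h: total = 10.7 × 8.4 = 89.88 ≈ 90 mm.

R ≈ 10.7 mm/hr; total ≈ 90 mm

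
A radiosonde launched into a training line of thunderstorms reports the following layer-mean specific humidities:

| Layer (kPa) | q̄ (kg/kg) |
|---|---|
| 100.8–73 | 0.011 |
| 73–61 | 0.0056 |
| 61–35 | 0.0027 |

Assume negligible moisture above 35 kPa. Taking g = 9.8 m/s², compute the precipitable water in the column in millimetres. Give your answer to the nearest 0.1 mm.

Precipitable water is the column-integrated vapour mass per unit area: PW = (1/g) Σ q̄ Δp, with q in kg/kg and Δp in Pa (1 kg/m² of water = 1 mm).
Layer 100.8–73 kPa: Δp = 278 hPa = 27800 Pa, q̄ = 0.011 kg/kg → 0.011 × 27800 / 9.8 = 31.20 mm
Layer 73–61 kPa: Δp = 120 hPa = 12000 Pa, q̄ = 0.0056 kg/kg → 0.0056 × 12000 / 9.8 = 6.86 mm
Layer 61–35 kPa: Δp = 260 hPa = 26000 Pa, q̄ = 0.0027 kg/kg → 0.0027 × 26000 / 9.8 = 7.16 mm
PW = 31.20 + 6.86 + 7.16 = 45.22 ≈ 45.2 mm.

PW ≈ 45.2 mm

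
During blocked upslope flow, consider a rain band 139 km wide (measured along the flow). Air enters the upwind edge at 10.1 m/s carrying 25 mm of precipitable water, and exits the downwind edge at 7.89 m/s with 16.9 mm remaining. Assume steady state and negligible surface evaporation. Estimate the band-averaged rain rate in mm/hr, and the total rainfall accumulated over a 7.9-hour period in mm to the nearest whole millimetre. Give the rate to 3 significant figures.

Column moisture flux per unit crosswind length is F = V × PW.
Inflow: F_in = 10.1 × 25 = 252.5 mm·m/s
Outflow: F_out = 7.89 × 16.9 = 133.341 mm·m/s
Steady-state rate R = (F_in − F_out)/L = (252.5 − 133.341) / 139000 m = 8.573e-04 mm/s.
R = 8.573e-04 × 3600 = 3.09 mm/hr.
Over 7.9 h: total = 3.09 × 7.9 = 24.411 ≈ 24 mm.

R ≈ 3.09 mm/hr; total ≈ 24 mm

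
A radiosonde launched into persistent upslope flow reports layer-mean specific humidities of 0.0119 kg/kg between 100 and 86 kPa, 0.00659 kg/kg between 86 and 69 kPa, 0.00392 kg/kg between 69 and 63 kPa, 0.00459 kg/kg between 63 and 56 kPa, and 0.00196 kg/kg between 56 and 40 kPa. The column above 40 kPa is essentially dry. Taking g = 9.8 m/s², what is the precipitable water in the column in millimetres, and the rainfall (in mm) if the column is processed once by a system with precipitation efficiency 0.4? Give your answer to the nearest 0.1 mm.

PW ≈ 37.3 mm; rainfall ≈ 14.9 mm

Precipitable water is the column-integrated vapour mass per unit area: PW = (1/g) Σ q̄ Δp, with q in kg/kg and Δp in Pa (1 kg/m² of water = 1 mm).
Layer 100–86 kPa: Δp = 140 hPa = 14000 Pa, q̄ = 0.0119 kg/kg → 0.0119 × 14000 / 9.8 = 17.00 mm
Layer 86–69 kPa: Δp = 170 hPa = 17000 Pa, q̄ = 0.00659 kg/kg → 0.00659 × 17000 / 9.8 = 11.43 mm
Layer 69–63 kPa: Δp = 60 hPa = 6000 Pa, q̄ = 0.00392 kg/kg → 0.00392 × 6000 / 9.8 = 2.40 mm
Layer 63–56 kPa: Δp = 70 hPa = 7000 Pa, q̄ = 0.00459 kg/kg → 0.00459 × 7000 / 9.8 = 3.28 mm
Layer 56–40 kPa: Δp = 160 hPa = 16000 Pa, q̄ = 0.00196 kg/kg → 0.00196 × 16000 / 9.8 = 3.20 mm
PW = 17.00 + 11.43 + 2.40 + 3.28 + 3.20 = 37.31 ≈ 37.3 mm.
Rainfall = ε × PW = 0.4 × 37.3 = 14.9 mm.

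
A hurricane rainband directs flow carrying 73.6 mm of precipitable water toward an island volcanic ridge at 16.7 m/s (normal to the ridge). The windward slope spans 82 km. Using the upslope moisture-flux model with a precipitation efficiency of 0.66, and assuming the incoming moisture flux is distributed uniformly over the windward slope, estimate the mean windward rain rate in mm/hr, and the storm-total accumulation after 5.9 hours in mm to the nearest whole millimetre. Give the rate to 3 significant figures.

R ≈ 35.6 mm/hr; total ≈ 210 mm

Incoming column moisture flux per unit ridge length: F = V × PW = 16.7 × 73.6 = 1229.12 mm·m/s.
Spread over the 82 km slope with efficiency ε = 0.66: R = ε·F/W = 0.66 × 1229.12 / 82000 m = 9.893e-03 mm/s.
R = 9.893e-03 × 3600 = 35.6 mm/hr.
Over 5.9 h: total = 35.6 × 5.9 = 210.04 ≈ 210 mm.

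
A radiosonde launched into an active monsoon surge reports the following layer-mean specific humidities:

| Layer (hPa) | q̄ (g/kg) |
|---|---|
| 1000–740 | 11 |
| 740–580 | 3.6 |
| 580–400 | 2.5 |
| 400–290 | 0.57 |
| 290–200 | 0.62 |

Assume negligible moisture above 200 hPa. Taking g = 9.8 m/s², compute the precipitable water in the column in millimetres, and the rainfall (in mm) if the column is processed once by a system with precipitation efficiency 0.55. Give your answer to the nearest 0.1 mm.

Precipitable water is the column-integrated vapour mass per unit area: PW = (1/g) Σ q̄ Δp, with q in kg/kg and Δp in Pa (1 kg/m² of water = 1 mm).
Layer 1000–740 hPa: Δp = 260 hPa = 26000 Pa, q̄ = 0.011 kg/kg → 0.011 × 26000 / 9.8 = 29.18 mm
Layer 740–580 hPa: Δp = 160 hPa = 16000 Pa, q̄ = 0.0036 kg/kg → 0.0036 × 16000 / 9.8 = 5.88 mm
Layer 580–400 hPa: Δp = 180 hPa = 18000 Pa, q̄ = 0.0025 kg/kg → 0.0025 × 18000 / 9.8 = 4.59 mm
Layer 400–290 hPa: Δp = 110 hPa = 11000 Pa, q̄ = 0.00057 kg/kg → 0.00057 × 11000 / 9.8 = 0.64 mm
Layer 290–200 hPa: Δp = 90 hPa = 9000 Pa, q̄ = 0.00062 kg/kg → 0.00062 × 9000 / 9.8 = 0.57 mm
PW = 29.18 + 5.88 + 4.59 + 0.64 + 0.57 = 40.86 ≈ 40.9 mm.
Rainfall = ε × PW = 0.55 × 40.9 = 22.5 mm.

PW ≈ 40.9 mm; rainfall ≈ 22.5 mm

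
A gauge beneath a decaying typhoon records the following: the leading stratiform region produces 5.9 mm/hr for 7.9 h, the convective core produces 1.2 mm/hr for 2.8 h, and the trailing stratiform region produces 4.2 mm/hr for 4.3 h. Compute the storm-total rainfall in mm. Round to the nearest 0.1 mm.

Total = Σ Rᵢ Δtᵢ = 5.9 × 7.9 + 1.2 × 2.8 + 4.2 × 4.3
      = 46.61 + 3.36 + 18.06 = 68.0 mm.

total ≈ 68.0 mm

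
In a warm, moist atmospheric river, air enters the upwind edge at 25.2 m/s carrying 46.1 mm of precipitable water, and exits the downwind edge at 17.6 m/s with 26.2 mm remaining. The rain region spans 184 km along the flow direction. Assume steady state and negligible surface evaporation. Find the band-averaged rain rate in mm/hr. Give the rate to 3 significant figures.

R ≈ 13.7 mm/hr

Column moisture flux per unit crosswind length is F = V × PW.
Inflow: F_in = 25.2 × 46.1 = 1161.72 mm·m/s
Outflow: F_out = 17.6 × 26.2 = 461.12 mm·m/s
Steady-state rate R = (F_in − F_out)/L = (1161.72 − 461.12) / 184000 m = 3.808e-03 mm/s.
R = 3.808e-03 × 3600 = 13.7 mm/hr.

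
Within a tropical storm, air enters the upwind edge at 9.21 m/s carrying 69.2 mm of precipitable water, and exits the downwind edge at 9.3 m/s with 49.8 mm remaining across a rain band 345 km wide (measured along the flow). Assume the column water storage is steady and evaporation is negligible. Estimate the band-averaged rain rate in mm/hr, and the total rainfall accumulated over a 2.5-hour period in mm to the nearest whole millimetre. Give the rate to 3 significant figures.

R ≈ 1.82 mm/hr; total ≈ 5 mm

Column moisture flux per unit crosswind length is F = V × PW.
Inflow: F_in = 9.21 × 69.2 = 637.332 mm·m/s
Outflow: F_out = 9.3 × 49.8 = 463.14 mm·m/s
Steady-state rate R = (F_in − F_out)/L = (637.332 − 463.14) / 345000 m = 5.049e-04 mm/s.
R = 5.049e-04 × 3600 = 1.82 mm/hr.
Over 2.5 h: total = 1.82 × 2.5 = 4.55 ≈ 5 mm.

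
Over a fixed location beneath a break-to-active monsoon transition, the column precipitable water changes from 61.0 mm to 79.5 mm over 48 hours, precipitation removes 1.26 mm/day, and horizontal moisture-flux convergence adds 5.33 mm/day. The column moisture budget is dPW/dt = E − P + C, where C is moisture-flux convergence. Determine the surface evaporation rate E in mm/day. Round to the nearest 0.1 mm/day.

dPW/dt = (79.5 − 61.0) mm / (48/24 day) = +9.250 mm/day.
E = dPW/dt + P − C = (+9.250) + 1.26 − (5.33) = 5.2 mm/day.

E ≈ 5.2 mm/day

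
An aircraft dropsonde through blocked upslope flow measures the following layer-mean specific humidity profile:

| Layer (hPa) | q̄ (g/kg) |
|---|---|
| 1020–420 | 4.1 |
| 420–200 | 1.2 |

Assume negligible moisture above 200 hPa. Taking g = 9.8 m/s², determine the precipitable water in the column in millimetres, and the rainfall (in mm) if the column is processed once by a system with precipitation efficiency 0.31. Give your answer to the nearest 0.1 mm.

PW ≈ 27.8 mm; rainfall ≈ 8.6 mm

Precipitable water is the column-integrated vapour mass per unit area: PW = (1/g) Σ q̄ Δp, with q in kg/kg and Δp in Pa (1 kg/m² of water = 1 mm).
Layer 1020–420 hPa: Δp = 600 hPa = 60000 Pa, q̄ = 0.0041 kg/kg → 0.0041 × 60000 / 9.8 = 25.10 mm
Layer 420–200 hPa: Δp = 220 hPa = 22000 Pa, q̄ = 0.0012 kg/kg → 0.0012 × 22000 / 9.8 = 2.69 mm
PW = 25.10 + 2.69 = 27.79 ≈ 27.8 mm.
Rainfall = ε × PW = 0.31 × 27.8 = 8.6 mm.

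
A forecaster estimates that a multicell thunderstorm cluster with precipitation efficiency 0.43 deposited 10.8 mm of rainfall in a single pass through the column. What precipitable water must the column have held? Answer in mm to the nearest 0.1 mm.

PW = rainfall / ε = 10.8 / 0.43 = 25.1 mm.

PW ≈ 25.1 mm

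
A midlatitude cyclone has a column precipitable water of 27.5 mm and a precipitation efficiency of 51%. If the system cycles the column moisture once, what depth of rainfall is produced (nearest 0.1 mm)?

rainfall ≈ 14.0 mm

Rainfall = ε × PW = 0.51 × 27.5 = 14.0 mm.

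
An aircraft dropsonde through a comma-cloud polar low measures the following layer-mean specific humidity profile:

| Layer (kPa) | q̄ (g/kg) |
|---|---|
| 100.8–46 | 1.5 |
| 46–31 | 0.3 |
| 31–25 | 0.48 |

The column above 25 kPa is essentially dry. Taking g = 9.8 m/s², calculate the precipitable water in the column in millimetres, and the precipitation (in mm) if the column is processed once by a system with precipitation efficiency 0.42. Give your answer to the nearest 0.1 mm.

Precipitable water is the column-integrated vapour mass per unit area: PW = (1/g) Σ q̄ Δp, with q in kg/kg and Δp in Pa (1 kg/m² of water = 1 mm).
Layer 100.8–46 kPa: Δp = 548 hPa = 54800 Pa, q̄ = 0.0015 kg/kg → 0.0015 × 54800 / 9.8 = 8.39 mm
Layer 46–31 kPa: Δp = 150 hPa = 15000 Pa, q̄ = 0.0003 kg/kg → 0.0003 × 15000 / 9.8 = 0.46 mm
Layer 31–25 kPa: Δp = 60 hPa = 6000 Pa, q̄ = 0.00048 kg/kg → 0.00048 × 6000 / 9.8 = 0.29 mm
PW = 8.39 + 0.46 + 0.29 = 9.14 ≈ 9.1 mm.
Precipitation = ε × PW = 0.42 × 9.1 = 3.8 mm.

PW ≈ 9.1 mm; precipitation ≈ 3.8 mm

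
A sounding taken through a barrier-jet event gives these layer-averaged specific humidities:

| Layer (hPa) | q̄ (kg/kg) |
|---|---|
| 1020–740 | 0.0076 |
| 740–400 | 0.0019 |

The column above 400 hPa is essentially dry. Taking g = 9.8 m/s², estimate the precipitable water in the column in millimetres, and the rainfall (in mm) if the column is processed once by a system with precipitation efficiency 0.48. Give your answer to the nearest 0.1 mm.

Precipitable water is the column-integrated vapour mass per unit area: PW = (1/g) Σ q̄ Δp, with q in kg/kg and Δp in Pa (1 kg/m² of water = 1 mm).
Layer 1020–740 hPa: Δp = 280 hPa = 28000 Pa, q̄ = 0.0076 kg/kg → 0.0076 × 28000 / 9.8 = 21.71 mm
Layer 740–400 hPa: Δp = 340 hPa = 34000 Pa, q̄ = 0.0019 kg/kg → 0.0019 × 34000 / 9.8 = 6.59 mm
PW = 21.71 + 6.59 = 28.30 ≈ 28.3 mm.
Rainfall = ε × PW = 0.48 × 28.3 = 13.6 mm.

PW ≈ 28.3 mm; rainfall ≈ 13.6 mm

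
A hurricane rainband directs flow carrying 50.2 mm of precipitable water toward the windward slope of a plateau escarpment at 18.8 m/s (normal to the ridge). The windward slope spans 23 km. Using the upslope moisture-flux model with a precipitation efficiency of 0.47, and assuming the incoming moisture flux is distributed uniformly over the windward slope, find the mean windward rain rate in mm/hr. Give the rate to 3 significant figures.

R ≈ 69.4 mm/hr

Incoming column moisture flux per unit ridge length: F = V × PW = 18.8 × 50.2 = 943.76 mm·m/s.
Spread over the 23 km slope with efficiency ε = 0.47: R = ε·F/W = 0.47 × 943.76 / 23000 m = 1.929e-02 mm/s.
R = 1.929e-02 × 3600 = 69.4 mm/hr.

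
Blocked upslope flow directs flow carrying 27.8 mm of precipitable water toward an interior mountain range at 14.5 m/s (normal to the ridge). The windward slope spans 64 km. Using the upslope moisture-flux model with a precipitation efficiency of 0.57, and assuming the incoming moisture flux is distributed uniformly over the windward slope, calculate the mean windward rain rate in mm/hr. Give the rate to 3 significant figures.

Incoming column moisture flux per unit ridge length: F = V × PW = 14.5 × 27.8 = 403.1 mm·m/s.
Spread over the 64 km slope with efficiency ε = 0.57: R = ε·F/W = 0.57 × 403.1 / 64000 m = 3.590e-03 mm/s.
R = 3.590e-03 × 3600 = 12.9 mm/hr.

R ≈ 12.9 mm/hr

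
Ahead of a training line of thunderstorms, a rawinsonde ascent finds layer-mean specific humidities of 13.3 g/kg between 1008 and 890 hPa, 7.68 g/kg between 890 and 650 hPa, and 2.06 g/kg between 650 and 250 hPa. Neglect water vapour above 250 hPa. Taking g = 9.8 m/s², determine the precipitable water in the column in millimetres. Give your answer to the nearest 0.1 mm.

Precipitable water is the column-integrated vapour mass per unit area: PW = (1/g) Σ q̄ Δp, with q in kg/kg and Δp in Pa (1 kg/m² of water = 1 mm).
Layer 1008–890 hPa: Δp = 118 hPa = 11800 Pa, q̄ = 0.0133 kg/kg → 0.0133 × 11800 / 9.8 = 16.01 mm
Layer 890–650 hPa: Δp = 240 hPa = 24000 Pa, q̄ = 0.00768 kg/kg → 0.00768 × 24000 / 9.8 = 18.81 mm
Layer 650–250 hPa: Δp = 400 hPa = 40000 Pa, q̄ = 0.00206 kg/kg → 0.00206 × 40000 / 9.8 = 8.41 mm
PW = 16.01 + 18.81 + 8.41 = 43.23 ≈ 43.2 mm.

PW ≈ 43.2 mm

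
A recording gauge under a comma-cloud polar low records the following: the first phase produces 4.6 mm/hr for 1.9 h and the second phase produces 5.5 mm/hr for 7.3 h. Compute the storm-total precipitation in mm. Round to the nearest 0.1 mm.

Total = Σ Rᵢ Δtᵢ = 4.6 × 1.9 + 5.5 × 7.3
      = 8.74 + 40.15 = 48.9 mm.

total ≈ 48.9 mm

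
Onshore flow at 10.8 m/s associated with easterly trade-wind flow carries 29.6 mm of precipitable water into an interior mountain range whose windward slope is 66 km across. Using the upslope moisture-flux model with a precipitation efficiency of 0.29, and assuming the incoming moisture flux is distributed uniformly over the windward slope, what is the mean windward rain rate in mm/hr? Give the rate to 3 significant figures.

R ≈ 5.06 mm/hr

Incoming column moisture flux per unit ridge length: F = V × PW = 10.8 × 29.6 = 319.68 mm·m/s.
Spread over the 66 km slope with efficiency ε = 0.29: R = ε·F/W = 0.29 × 319.68 / 66000 m = 1.405e-03 mm/s.
R = 1.405e-03 × 3600 = 5.06 mm/hr.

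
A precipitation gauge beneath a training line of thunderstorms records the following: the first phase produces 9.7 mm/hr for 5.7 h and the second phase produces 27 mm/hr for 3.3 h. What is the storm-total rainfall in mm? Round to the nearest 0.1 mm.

Total = Σ Rᵢ Δtᵢ = 9.7 × 5.7 + 27 × 3.3
      = 55.29 + 89.1 = 144.4 mm.

total ≈ 144.4 mm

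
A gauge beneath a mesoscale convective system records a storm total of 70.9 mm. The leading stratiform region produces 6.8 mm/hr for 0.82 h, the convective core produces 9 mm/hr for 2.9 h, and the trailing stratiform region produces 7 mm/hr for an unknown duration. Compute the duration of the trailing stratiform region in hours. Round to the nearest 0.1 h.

duration ≈ 5.6 h

Known phases: 6.8 × 0.82 + 9 × 2.9 = 5.576 + 26.1 = 31.676 mm.
Remaining depth = 70.9 − 31.676 = 39.224 mm.
Duration = 39.224 / 7 = 5.6 h.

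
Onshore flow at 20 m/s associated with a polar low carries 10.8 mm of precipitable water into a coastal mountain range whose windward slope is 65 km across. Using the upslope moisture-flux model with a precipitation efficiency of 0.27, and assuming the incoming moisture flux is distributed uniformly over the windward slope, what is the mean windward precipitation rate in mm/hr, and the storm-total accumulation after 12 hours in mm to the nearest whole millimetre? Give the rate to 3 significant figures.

Incoming column moisture flux per unit ridge length: F = V × PW = 20 × 10.8 = 216 mm·m/s.
Spread over the 65 km slope with efficiency ε = 0.27: R = ε·F/W = 0.27 × 216 / 65000 m = 8.972e-04 mm/s.
R = 8.972e-04 × 3600 = 3.23 mm/hr.
Over 12 h: total = 3.23 × 12 = 38.76 ≈ 39 mm.

R ≈ 3.23 mm/hr; total ≈ 39 mm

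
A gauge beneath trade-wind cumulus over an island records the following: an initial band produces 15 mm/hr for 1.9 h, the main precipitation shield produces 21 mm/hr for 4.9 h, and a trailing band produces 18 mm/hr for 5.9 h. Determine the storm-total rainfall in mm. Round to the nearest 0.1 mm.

Total = Σ Rᵢ Δtᵢ = 15 × 1.9 + 21 × 4.9 + 18 × 5.9
      = 28.5 + 102.9 + 106.2 = 237.6 mm.

total ≈ 237.6 mm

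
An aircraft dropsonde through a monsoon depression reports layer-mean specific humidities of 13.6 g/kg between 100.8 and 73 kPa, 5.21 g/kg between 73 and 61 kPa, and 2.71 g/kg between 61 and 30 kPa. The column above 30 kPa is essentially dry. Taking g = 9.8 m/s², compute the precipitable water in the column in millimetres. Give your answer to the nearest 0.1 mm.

Precipitable water is the column-integrated vapour mass per unit area: PW = (1/g) Σ q̄ Δp, with q in kg/kg and Δp in Pa (1 kg/m² of water = 1 mm).
Layer 100.8–73 kPa: Δp = 278 hPa = 27800 Pa, q̄ = 0.0136 kg/kg → 0.0136 × 27800 / 9.8 = 38.58 mm
Layer 73–61 kPa: Δp = 120 hPa = 12000 Pa, q̄ = 0.00521 kg/kg → 0.00521 × 12000 / 9.8 = 6.38 mm
Layer 61–30 kPa: Δp = 310 hPa = 31000 Pa, q̄ = 0.00271 kg/kg → 0.00271 × 31000 / 9.8 = 8.57 mm
PW = 38.58 + 6.38 + 8.57 = 53.53 ≈ 53.5 mm.

PW ≈ 53.5 mm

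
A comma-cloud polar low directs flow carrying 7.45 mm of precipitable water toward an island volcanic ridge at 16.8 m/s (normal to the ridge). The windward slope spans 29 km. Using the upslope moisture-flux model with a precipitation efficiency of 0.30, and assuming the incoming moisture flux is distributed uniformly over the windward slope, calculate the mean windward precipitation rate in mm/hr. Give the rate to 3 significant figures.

Incoming column moisture flux per unit ridge length: F = V × PW = 16.8 × 7.45 = 125.16 mm·m/s.
Spread over the 29 km slope with efficiency ε = 0.30: R = ε·F/W = 0.30 × 125.16 / 29000 m = 1.295e-03 mm/s.
R = 1.295e-03 × 3600 = 4.66 mm/hr.

R ≈ 4.66 mm/hr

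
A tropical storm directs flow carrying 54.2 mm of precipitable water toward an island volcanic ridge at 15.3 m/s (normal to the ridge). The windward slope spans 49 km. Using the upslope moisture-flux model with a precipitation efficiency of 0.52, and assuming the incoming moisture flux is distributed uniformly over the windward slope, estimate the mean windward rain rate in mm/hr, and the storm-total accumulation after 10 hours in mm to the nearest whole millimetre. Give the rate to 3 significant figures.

R ≈ 31.7 mm/hr; total ≈ 317 mm

Incoming column moisture flux per unit ridge length: F = V × PW = 15.3 × 54.2 = 829.26 mm·m/s.
Spread over the 49 km slope with efficiency ε = 0.52: R = ε·F/W = 0.52 × 829.26 / 49000 m = 8.800e-03 mm/s.
R = 8.800e-03 × 3600 = 31.7 mm/hr.
Over 10 h: total = 31.7 × 10 = 317 mm.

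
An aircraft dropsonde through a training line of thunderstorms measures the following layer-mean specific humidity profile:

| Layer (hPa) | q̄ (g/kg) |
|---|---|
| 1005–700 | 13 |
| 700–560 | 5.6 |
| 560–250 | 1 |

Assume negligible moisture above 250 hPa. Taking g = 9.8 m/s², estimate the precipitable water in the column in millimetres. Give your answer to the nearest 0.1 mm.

Precipitable water is the column-integrated vapour mass per unit area: PW = (1/g) Σ q̄ Δp, with q in kg/kg and Δp in Pa (1 kg/m² of water = 1 mm).
Layer 1005–700 hPa: Δp = 305 hPa = 30500 Pa, q̄ = 0.013 kg/kg → 0.013 × 30500 / 9.8 = 40.46 mm
Layer 700–560 hPa: Δp = 140 hPa = 14000 Pa, q̄ = 0.0056 kg/kg → 0.0056 × 14000 / 9.8 = 8.00 mm
Layer 560–250 hPa: Δp = 310 hPa = 31000 Pa, q̄ = 0.001 kg/kg → 0.001 × 31000 / 9.8 = 3.16 mm
PW = 40.46 + 8.00 + 3.16 = 51.62 ≈ 51.6 mm.

PW ≈ 51.6 mm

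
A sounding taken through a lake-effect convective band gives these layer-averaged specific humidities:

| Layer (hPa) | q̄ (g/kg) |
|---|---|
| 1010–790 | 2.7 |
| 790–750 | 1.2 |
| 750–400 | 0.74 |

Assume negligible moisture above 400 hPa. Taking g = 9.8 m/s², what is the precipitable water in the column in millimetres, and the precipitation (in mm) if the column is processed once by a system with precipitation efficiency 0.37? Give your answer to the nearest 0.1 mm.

PW ≈ 9.2 mm; precipitation ≈ 3.4 mm

Precipitable water is the column-integrated vapour mass per unit area: PW = (1/g) Σ q̄ Δp, with q in kg/kg and Δp in Pa (1 kg/m² of water = 1 mm).
Layer 1010–790 hPa: Δp = 220 hPa = 22000 Pa, q̄ = 0.0027 kg/kg → 0.0027 × 22000 / 9.8 = 6.06 mm
Layer 790–750 hPa: Δp = 40 hPa = 4000 Pa, q̄ = 0.0012 kg/kg → 0.0012 × 4000 / 9.8 = 0.49 mm
Layer 750–400 hPa: Δp = 350 hPa = 35000 Pa, q̄ = 0.00074 kg/kg → 0.00074 × 35000 / 9.8 = 2.64 mm
PW = 6.06 + 0.49 + 2.64 = 9.19 ≈ 9.2 mm.
Precipitation = ε × PW = 0.37 × 9.2 = 3.4 mm.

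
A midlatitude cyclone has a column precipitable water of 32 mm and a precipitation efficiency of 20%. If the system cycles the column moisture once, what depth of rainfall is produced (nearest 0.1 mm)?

Rainfall = ε × PW = 0.20 × 32 = 6.4 mm.

rainfall ≈ 6.4 mm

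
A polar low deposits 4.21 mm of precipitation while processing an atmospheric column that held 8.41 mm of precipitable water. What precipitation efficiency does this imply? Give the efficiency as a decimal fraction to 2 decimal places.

ε = precipitation / PW = 4.21 / 8.41 = 0.50.

ε ≈ 0.50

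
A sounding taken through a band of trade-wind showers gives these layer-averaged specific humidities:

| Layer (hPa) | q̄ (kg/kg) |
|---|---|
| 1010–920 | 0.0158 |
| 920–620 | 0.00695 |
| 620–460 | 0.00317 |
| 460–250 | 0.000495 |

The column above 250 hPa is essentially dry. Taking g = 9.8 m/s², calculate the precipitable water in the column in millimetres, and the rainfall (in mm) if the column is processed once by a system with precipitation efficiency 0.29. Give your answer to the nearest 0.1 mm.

PW ≈ 42.0 mm; rainfall ≈ 12.2 mm

Precipitable water is the column-integrated vapour mass per unit area: PW = (1/g) Σ q̄ Δp, with q in kg/kg and Δp in Pa (1 kg/m² of water = 1 mm).
Layer 1010–920 hPa: Δp = 90 hPa = 9000 Pa, q̄ = 0.0158 kg/kg → 0.0158 × 9000 / 9.8 = 14.51 mm
Layer 920–620 hPa: Δp = 300 hPa = 30000 Pa, q̄ = 0.00695 kg/kg → 0.00695 × 30000 / 9.8 = 21.28 mm
Layer 620–460 hPa: Δp = 160 hPa = 16000 Pa, q̄ = 0.00317 kg/kg → 0.00317 × 16000 / 9.8 = 5.18 mm
Layer 460–250 hPa: Δp = 210 hPa = 21000 Pa, q̄ = 0.000495 kg/kg → 0.000495 × 21000 / 9.8 = 1.06 mm
PW = 14.51 + 21.28 + 5.18 + 1.06 = 42.03 ≈ 42.0 mm.
Rainfall = ε × PW = 0.29 × 42.0 = 12.2 mm.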